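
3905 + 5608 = 9513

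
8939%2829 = 452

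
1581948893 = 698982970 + 882965923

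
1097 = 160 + 937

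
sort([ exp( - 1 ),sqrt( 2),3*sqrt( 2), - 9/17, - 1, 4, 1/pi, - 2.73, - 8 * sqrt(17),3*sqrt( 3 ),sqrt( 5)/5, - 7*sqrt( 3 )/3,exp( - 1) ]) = [-8*sqrt ( 17),-7*sqrt( 3 )/3, - 2.73, - 1,-9/17, 1/pi , exp( - 1),exp( - 1 ),sqrt ( 5)/5, sqrt( 2),4,3*sqrt(2 ),3*sqrt(3)]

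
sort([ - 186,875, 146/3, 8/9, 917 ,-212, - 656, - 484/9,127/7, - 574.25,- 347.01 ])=[ - 656, - 574.25, - 347.01,-212, - 186 , - 484/9, 8/9,  127/7, 146/3, 875, 917]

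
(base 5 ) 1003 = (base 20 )68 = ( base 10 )128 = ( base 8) 200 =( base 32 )40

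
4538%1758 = 1022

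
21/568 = 21/568 = 0.04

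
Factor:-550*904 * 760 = - 377872000=- 2^7 *5^3*11^1 * 19^1 * 113^1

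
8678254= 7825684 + 852570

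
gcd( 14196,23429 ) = 7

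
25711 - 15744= 9967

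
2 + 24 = 26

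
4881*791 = 3860871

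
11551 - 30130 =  - 18579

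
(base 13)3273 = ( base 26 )AA3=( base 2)1101101101111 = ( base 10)7023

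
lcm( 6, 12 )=12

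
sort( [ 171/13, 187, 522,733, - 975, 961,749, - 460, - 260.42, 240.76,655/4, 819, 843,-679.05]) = [ - 975, - 679.05, - 460,-260.42, 171/13,655/4 , 187 , 240.76,522, 733,749 , 819,843, 961] 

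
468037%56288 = 17733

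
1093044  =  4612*237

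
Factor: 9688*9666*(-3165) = -2^4 * 3^4*5^1 * 7^1*173^1*179^1 * 211^1 = - 296383918320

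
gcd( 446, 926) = 2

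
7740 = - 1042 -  - 8782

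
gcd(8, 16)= 8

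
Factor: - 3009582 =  - 2^1*3^3*55733^1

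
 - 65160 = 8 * ( - 8145 )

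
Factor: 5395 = 5^1 * 13^1*83^1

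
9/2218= 9/2218 =0.00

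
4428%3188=1240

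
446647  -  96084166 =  - 95637519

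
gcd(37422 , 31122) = 126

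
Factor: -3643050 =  - 2^1*3^1*5^2*149^1*163^1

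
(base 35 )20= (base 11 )64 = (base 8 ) 106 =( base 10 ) 70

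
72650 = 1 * 72650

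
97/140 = 97/140 = 0.69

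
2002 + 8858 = 10860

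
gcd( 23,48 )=1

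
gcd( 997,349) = 1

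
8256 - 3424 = 4832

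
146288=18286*8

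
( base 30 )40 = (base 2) 1111000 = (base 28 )48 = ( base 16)78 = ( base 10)120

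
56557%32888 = 23669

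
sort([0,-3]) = [ - 3,0 ]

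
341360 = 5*68272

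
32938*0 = 0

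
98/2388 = 49/1194 = 0.04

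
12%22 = 12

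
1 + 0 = 1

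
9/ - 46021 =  - 9/46021= - 0.00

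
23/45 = 23/45 =0.51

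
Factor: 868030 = 2^1 * 5^1*61^1 * 1423^1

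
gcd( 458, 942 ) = 2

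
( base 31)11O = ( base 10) 1016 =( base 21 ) 268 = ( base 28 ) 188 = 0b1111111000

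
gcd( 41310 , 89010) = 90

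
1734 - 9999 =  - 8265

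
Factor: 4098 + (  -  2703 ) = 3^2*5^1* 31^1 = 1395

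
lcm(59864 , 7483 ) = 59864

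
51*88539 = 4515489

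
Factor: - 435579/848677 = -3^1* 23^ (-1 )*36899^( - 1 )* 145193^1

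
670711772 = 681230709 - 10518937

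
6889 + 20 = 6909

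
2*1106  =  2212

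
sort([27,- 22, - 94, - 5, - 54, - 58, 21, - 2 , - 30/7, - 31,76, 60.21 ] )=[-94 , - 58 , - 54, - 31,  -  22 , - 5, - 30/7,  -  2,21,27, 60.21,76] 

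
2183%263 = 79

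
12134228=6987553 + 5146675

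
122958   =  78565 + 44393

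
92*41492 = 3817264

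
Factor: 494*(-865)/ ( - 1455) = 2^1 *3^( - 1 ) * 13^1*19^1*97^ ( - 1 )*173^1  =  85462/291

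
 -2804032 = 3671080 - 6475112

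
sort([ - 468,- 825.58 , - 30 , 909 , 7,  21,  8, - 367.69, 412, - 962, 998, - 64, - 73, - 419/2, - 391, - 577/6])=[ - 962 , - 825.58,-468, - 391, - 367.69, - 419/2, - 577/6, - 73 , - 64, - 30,7, 8 , 21, 412, 909,998]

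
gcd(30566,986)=986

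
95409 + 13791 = 109200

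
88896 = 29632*3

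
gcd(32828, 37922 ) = 566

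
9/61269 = 3/20423 = 0.00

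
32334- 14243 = 18091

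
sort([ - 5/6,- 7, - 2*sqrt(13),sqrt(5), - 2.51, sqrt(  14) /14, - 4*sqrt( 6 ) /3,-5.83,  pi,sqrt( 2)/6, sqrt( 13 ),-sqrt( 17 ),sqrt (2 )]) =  [ - 2 *sqrt( 13), - 7, - 5.83, -sqrt (17 ), - 4*sqrt(6 )/3, - 2.51  ,  -  5/6, sqrt(2)/6, sqrt( 14)/14, sqrt( 2 ),sqrt( 5), pi, sqrt( 13 )]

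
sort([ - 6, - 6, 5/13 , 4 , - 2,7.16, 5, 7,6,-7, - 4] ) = [ - 7, - 6, - 6, - 4, - 2,5/13, 4,5, 6, 7 , 7.16]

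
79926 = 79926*1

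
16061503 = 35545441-19483938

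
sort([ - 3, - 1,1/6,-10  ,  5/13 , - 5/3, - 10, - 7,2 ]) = [-10, - 10, - 7, - 3, - 5/3, - 1, 1/6, 5/13 , 2]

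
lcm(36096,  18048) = 36096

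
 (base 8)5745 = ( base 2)101111100101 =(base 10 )3045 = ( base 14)1177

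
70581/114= 619+5/38 = 619.13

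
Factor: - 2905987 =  - 7^1*415141^1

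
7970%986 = 82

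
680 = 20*34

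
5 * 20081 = 100405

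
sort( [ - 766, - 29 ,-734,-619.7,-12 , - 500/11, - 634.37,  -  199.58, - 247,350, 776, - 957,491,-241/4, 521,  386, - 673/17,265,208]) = [-957,-766, - 734 , - 634.37,-619.7, - 247, - 199.58,-241/4 ,-500/11,-673/17,-29, - 12,  208, 265,350,386,491,521,776 ]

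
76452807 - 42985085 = 33467722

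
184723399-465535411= -280812012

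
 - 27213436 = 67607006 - 94820442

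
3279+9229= 12508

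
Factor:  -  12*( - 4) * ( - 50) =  - 2400 = - 2^5*3^1*5^2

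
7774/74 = 3887/37 = 105.05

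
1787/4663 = 1787/4663 = 0.38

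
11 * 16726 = 183986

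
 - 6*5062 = -30372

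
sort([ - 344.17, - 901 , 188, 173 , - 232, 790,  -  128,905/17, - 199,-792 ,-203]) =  [ - 901 , - 792,-344.17, - 232, - 203, - 199, - 128, 905/17, 173, 188, 790]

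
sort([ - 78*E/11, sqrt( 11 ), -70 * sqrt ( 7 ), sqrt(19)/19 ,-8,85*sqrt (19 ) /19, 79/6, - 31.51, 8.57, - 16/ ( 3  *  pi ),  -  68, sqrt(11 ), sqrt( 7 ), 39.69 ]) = [-70*sqrt( 7 ), - 68, - 31.51, - 78*E/11, - 8, - 16/( 3*pi ), sqrt(19 ) /19, sqrt( 7 ),sqrt( 11 ), sqrt(11), 8.57,79/6, 85*sqrt (19 )/19, 39.69]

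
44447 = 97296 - 52849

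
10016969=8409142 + 1607827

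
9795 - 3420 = 6375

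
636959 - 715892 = - 78933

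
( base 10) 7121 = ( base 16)1bd1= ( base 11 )5394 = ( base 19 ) 10df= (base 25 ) B9L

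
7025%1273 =660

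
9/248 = 9/248 = 0.04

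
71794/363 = 71794/363=197.78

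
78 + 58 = 136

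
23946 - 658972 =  - 635026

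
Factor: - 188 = -2^2  *  47^1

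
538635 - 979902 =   -  441267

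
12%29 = 12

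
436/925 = 436/925 = 0.47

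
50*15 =750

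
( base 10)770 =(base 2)1100000010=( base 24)182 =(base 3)1001112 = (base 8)1402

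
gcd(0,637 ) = 637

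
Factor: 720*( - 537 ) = -2^4*3^3*5^1 * 179^1 = -  386640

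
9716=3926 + 5790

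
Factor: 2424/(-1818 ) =- 2^2*3^( - 1) =- 4/3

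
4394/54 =2197/27  =  81.37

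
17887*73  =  1305751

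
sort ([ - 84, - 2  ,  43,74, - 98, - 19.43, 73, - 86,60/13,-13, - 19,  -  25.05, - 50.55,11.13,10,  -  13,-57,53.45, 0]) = [-98, - 86, - 84, - 57, - 50.55, - 25.05,-19.43, - 19 , - 13, - 13, - 2,0,60/13 , 10,11.13,43,53.45,73,74 ] 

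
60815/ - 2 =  - 30408 + 1/2=- 30407.50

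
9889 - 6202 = 3687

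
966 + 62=1028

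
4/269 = 4/269 = 0.01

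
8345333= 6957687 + 1387646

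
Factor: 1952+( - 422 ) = 2^1*3^2*5^1 * 17^1 = 1530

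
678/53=12 + 42/53=12.79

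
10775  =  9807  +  968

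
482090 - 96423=385667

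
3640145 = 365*9973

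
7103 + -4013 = 3090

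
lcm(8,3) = 24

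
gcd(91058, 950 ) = 2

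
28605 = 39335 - 10730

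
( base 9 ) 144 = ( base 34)3J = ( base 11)100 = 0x79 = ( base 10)121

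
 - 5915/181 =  - 33 + 58/181 = - 32.68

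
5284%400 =84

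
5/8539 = 5/8539 =0.00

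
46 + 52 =98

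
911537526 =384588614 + 526948912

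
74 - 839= -765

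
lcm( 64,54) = 1728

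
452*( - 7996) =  - 3614192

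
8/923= 8/923= 0.01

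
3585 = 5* 717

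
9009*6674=60126066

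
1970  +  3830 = 5800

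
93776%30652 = 1820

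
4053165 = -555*(-7303)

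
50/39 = 1+11/39 =1.28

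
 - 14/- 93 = 14/93 = 0.15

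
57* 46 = 2622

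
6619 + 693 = 7312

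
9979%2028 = 1867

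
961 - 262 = 699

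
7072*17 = 120224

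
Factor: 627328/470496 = 4/3 = 2^2*3^( -1 ) 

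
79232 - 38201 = 41031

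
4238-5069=-831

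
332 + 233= 565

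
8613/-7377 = -2871/2459= -1.17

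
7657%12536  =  7657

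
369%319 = 50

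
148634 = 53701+94933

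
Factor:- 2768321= - 971^1*2851^1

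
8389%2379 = 1252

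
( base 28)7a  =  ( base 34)62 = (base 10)206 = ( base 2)11001110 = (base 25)86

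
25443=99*257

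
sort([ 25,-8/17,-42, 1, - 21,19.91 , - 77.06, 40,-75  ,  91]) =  [  -  77.06, -75, - 42, - 21,-8/17,1, 19.91,25,40,91 ]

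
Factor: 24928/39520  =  5^(- 1)*13^(-1 )*41^1 =41/65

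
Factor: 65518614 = 2^1  *  3^2*7^1 * 519989^1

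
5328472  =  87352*61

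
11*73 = 803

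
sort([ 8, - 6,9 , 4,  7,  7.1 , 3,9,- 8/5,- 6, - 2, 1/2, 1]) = [ - 6,-6, - 2, - 8/5, 1/2, 1, 3,4,7,7.1, 8,9, 9]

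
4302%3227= 1075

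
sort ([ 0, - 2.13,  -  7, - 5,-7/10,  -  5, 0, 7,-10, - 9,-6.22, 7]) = [-10,- 9, -7,-6.22,-5,- 5, - 2.13,-7/10, 0,0, 7, 7]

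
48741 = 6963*7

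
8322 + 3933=12255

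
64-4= 60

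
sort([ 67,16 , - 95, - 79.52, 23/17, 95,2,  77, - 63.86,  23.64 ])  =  [ - 95, - 79.52, - 63.86,23/17, 2,16,23.64,67,77 , 95]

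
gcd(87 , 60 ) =3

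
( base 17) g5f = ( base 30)57E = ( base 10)4724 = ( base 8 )11164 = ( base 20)BG4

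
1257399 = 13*96723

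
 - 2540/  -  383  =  6 + 242/383 = 6.63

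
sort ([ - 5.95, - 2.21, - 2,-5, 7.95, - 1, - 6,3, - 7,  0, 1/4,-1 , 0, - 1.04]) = [ - 7, - 6, - 5.95, - 5, - 2.21, -2,  -  1.04, - 1, - 1, 0, 0,1/4, 3, 7.95]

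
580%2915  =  580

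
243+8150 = 8393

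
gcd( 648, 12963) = 3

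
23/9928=23/9928 = 0.00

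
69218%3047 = 2184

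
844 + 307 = 1151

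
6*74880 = 449280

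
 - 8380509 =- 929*9021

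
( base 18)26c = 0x300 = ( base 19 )228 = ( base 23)1A9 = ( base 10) 768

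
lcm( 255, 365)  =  18615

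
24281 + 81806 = 106087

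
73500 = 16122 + 57378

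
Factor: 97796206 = 2^1*17^1 * 509^1*5651^1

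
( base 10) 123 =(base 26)4J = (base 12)A3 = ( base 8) 173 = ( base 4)1323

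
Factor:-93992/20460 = -2^1*3^( - 1)*5^(  -  1)*11^ ( - 1)*379^1 = - 758/165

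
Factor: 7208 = 2^3*17^1 * 53^1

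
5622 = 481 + 5141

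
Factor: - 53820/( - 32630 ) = 414/251= 2^1*3^2*23^1 *251^( - 1) 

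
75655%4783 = 3910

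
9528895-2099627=7429268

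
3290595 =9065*363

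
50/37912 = 25/18956 = 0.00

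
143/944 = 143/944 = 0.15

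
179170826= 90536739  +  88634087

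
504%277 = 227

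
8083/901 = 8 + 875/901 = 8.97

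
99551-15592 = 83959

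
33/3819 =11/1273=0.01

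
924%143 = 66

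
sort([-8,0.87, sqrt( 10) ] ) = [-8,0.87, sqrt( 10 ) ] 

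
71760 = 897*80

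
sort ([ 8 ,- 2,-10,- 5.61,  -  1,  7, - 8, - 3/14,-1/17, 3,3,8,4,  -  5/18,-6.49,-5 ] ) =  [ -10,-8,-6.49,-5.61,-5,- 2 , -1 ,-5/18,- 3/14, - 1/17, 3,3, 4, 7,8,8 ]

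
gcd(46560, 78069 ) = 3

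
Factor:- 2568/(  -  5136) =2^( -1) = 1/2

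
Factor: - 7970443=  - 13^1*19^1*23^2*61^1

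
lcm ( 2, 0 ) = 0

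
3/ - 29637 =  - 1/9879 = -  0.00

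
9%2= 1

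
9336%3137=3062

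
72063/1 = 72063 = 72063.00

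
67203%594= 81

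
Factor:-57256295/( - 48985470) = 2^( - 1 )*3^ ( - 2 ) * 29^1*41^1 * 719^ ( - 1)*757^ ( - 1 )*9631^1  =  11451259/9797094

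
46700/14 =23350/7 =3335.71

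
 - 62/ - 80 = 31/40 = 0.78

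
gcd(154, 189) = 7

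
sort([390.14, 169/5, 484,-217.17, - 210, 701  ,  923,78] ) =[ - 217.17,-210,169/5, 78,390.14,  484,701,923 ]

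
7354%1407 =319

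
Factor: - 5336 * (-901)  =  2^3*17^1*23^1*29^1*53^1 = 4807736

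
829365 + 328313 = 1157678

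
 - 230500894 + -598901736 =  - 829402630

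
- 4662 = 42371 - 47033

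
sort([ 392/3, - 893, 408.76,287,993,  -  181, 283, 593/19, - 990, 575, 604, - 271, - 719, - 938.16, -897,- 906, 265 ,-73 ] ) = [ - 990, - 938.16, - 906, - 897, - 893,-719,-271, - 181, - 73 , 593/19, 392/3,265, 283, 287, 408.76,  575, 604, 993]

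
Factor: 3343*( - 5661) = -18924723= - 3^2*17^1*37^1*3343^1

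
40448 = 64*632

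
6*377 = 2262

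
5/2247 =5/2247 =0.00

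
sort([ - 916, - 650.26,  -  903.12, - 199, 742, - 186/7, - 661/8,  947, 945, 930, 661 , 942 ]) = [ - 916, - 903.12,-650.26,-199,  -  661/8,  -  186/7,661 , 742, 930 , 942,945 , 947 ] 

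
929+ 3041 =3970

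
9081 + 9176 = 18257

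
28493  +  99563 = 128056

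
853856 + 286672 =1140528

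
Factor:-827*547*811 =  - 547^1*811^1 * 827^1 = -  366871259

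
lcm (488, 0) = 0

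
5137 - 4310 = 827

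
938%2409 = 938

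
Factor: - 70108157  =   - 7^1*19^1 * 527129^1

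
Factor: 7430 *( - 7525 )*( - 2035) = 2^1*5^4*  7^1*11^1  *  37^1*43^1  *743^1 = 113778376250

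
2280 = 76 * 30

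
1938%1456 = 482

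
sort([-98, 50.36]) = [ - 98,50.36]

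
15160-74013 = -58853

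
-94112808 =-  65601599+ - 28511209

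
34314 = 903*38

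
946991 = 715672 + 231319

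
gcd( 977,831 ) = 1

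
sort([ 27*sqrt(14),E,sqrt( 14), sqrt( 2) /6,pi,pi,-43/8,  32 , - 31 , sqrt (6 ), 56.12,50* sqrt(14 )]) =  [ - 31, - 43/8,sqrt( 2) /6, sqrt( 6) , E, pi, pi , sqrt( 14 ), 32 , 56.12, 27*sqrt( 14),50*sqrt(14) ]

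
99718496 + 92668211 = 192386707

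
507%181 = 145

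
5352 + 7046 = 12398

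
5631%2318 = 995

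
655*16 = 10480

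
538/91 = 5+83/91 = 5.91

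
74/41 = 1 + 33/41 = 1.80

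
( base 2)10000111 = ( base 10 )135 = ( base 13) a5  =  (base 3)12000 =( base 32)47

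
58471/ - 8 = -7309 + 1/8 = - 7308.88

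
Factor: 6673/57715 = 5^(-1 )*7^( - 1) * 17^ ( - 1 ) * 97^( - 1 ) *6673^1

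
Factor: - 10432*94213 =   -  2^6*7^1*43^1*163^1*313^1 =-  982830016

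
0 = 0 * 98386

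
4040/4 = 1010 = 1010.00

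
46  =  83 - 37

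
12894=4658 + 8236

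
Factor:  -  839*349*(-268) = 78473348 = 2^2*67^1*349^1*839^1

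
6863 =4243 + 2620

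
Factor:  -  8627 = -8627^1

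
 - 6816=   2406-9222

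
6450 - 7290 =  - 840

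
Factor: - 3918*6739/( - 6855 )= 8801134/2285 = 2^1 *5^( - 1) * 23^1*293^1*457^( - 1 ) * 653^1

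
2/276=1/138  =  0.01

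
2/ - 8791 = -1 + 8789/8791 = - 0.00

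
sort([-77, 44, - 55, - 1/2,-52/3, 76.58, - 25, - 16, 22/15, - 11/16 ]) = [ - 77, - 55, - 25, -52/3, - 16, - 11/16, - 1/2, 22/15 , 44,76.58]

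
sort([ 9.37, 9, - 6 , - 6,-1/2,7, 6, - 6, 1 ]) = [-6, - 6,- 6,-1/2, 1,6, 7,9,9.37]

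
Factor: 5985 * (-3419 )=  - 3^2*5^1*7^1*13^1*19^1* 263^1 = - 20462715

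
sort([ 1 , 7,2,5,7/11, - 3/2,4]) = [ - 3/2,7/11,1,2,4,5,7]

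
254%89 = 76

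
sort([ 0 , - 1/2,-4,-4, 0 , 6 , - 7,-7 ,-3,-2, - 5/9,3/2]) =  [-7 ,-7,-4,- 4,-3, - 2, - 5/9, - 1/2,0,0, 3/2,6 ]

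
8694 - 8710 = -16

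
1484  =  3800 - 2316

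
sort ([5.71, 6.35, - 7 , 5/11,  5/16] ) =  [-7, 5/16, 5/11,  5.71, 6.35 ]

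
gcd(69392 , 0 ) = 69392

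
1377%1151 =226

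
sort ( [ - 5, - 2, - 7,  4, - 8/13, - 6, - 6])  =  [  -  7,  -  6, - 6, - 5, - 2, - 8/13,4 ] 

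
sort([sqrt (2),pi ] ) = [ sqrt( 2 ), pi]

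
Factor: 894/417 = 2^1*139^( - 1)*149^1= 298/139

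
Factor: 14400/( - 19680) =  - 30/41 =-2^1*3^1 * 5^1 *41^( - 1) 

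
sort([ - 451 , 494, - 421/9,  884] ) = [-451, -421/9 , 494,884 ]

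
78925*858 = 67717650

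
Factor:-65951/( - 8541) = 3^( - 2 )*13^(  -  1)*73^( - 1)* 65951^1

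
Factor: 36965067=3^1*41^1*397^1*757^1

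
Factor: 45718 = 2^1*22859^1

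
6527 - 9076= - 2549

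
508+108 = 616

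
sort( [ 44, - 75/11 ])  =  [ -75/11,44]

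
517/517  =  1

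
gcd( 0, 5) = 5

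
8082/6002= 1  +  1040/3001 = 1.35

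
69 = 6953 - 6884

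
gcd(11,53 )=1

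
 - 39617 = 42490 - 82107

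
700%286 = 128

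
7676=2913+4763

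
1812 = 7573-5761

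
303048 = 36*8418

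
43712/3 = 14570 + 2/3 = 14570.67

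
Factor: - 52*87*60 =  - 2^4*3^2*5^1 * 13^1*29^1 = -  271440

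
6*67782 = 406692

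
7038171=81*86891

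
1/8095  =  1/8095 = 0.00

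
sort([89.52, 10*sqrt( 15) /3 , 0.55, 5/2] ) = [0.55, 5/2, 10*sqrt( 15 ) /3,89.52] 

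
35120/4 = 8780 = 8780.00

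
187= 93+94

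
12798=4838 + 7960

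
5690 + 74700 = 80390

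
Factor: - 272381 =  - 272381^1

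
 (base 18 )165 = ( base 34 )ct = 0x1b5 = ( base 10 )437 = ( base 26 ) gl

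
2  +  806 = 808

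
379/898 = 379/898 = 0.42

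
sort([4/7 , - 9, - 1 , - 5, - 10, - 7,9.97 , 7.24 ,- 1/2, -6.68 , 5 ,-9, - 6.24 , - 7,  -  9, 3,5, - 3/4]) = [ - 10, - 9,-9,  -  9, - 7 , - 7, - 6.68, - 6.24,-5, - 1 , - 3/4, - 1/2, 4/7,3, 5,5, 7.24,  9.97 ] 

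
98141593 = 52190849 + 45950744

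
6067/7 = 866+5/7 = 866.71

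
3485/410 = 17/2  =  8.50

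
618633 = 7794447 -7175814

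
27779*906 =25167774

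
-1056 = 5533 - 6589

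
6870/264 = 26 + 1/44=26.02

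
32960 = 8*4120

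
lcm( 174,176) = 15312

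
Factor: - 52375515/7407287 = -3^1* 5^1*61^1*57241^1*7407287^(-1)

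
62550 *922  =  57671100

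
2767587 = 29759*93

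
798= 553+245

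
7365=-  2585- -9950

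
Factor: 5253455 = 5^1*191^1 * 5501^1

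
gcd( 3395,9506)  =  679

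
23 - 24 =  - 1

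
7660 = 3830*2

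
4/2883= 4/2883 = 0.00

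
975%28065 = 975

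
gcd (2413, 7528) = 1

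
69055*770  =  53172350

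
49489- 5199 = 44290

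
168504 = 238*708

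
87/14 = 87/14 = 6.21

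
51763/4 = 51763/4 = 12940.75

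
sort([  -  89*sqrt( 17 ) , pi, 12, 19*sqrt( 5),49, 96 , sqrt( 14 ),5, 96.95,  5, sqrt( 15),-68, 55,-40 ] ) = [ -89*sqrt (17),-68,- 40,pi,  sqrt(14) , sqrt ( 15), 5,5,  12,19 * sqrt( 5) , 49,55,96, 96.95 ] 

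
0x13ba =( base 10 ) 5050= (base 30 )5IA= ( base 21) b9a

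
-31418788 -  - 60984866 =29566078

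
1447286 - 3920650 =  - 2473364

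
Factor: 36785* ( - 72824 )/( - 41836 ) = 2^1*5^1*7^1*1051^1*9103^1*10459^( - 1) = 669707710/10459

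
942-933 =9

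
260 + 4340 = 4600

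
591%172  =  75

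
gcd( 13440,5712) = 336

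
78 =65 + 13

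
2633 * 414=1090062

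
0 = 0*3430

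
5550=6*925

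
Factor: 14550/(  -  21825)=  - 2^1 * 3^(  -  1) = - 2/3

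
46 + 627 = 673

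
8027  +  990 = 9017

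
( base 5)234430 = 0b10001000100100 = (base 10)8740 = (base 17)1D42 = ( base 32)8H4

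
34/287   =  34/287 = 0.12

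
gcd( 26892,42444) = 324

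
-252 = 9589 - 9841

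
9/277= 9/277  =  0.03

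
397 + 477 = 874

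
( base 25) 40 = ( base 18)5A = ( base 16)64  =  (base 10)100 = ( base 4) 1210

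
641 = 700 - 59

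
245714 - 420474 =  - 174760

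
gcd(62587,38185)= 7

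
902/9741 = 902/9741= 0.09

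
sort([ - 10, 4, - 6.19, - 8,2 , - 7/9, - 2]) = [-10, - 8 , - 6.19, - 2, - 7/9,  2,4]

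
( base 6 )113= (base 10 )45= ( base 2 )101101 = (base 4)231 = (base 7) 63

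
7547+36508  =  44055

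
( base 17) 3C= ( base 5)223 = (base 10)63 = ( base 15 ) 43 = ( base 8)77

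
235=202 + 33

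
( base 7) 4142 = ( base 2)10110101011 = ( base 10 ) 1451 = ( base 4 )112223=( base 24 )2cb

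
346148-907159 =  - 561011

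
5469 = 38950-33481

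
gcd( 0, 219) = 219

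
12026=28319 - 16293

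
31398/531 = 59+23/177 = 59.13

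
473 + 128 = 601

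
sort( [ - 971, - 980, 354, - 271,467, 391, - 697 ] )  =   [  -  980,  -  971, - 697, - 271,354,391,467]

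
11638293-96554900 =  - 84916607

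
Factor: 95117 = 11^1 * 8647^1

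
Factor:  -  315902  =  -2^1*157951^1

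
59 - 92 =- 33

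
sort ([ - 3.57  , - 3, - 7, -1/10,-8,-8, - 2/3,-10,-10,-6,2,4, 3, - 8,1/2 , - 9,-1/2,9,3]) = [ - 10,  -  10, - 9,- 8 ,-8,-8, -7,  -  6,-3.57,  -  3, - 2/3, - 1/2,-1/10,1/2,2, 3,3, 4,9]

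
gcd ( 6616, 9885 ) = 1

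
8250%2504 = 738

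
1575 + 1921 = 3496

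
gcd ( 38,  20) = 2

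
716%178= 4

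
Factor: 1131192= 2^3*3^3* 5237^1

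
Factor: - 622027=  - 7^1*88861^1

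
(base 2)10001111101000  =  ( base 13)4251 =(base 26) DFE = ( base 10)9192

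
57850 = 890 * 65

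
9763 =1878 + 7885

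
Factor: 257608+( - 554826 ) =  - 2^1*148609^1 =- 297218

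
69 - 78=-9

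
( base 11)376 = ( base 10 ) 446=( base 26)H4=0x1be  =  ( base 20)126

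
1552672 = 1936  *802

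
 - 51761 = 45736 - 97497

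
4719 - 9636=-4917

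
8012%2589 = 245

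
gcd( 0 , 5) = 5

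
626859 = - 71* (-8829) 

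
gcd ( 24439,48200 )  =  1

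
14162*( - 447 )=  - 6330414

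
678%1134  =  678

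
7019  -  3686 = 3333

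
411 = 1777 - 1366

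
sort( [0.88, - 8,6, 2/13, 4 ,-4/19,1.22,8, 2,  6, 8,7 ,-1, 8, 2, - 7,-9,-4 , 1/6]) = [ - 9, - 8, - 7 , - 4 ,-1, - 4/19, 2/13,1/6 , 0.88,1.22, 2,2, 4, 6, 6, 7, 8, 8, 8 ]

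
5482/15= 365 + 7/15=365.47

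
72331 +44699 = 117030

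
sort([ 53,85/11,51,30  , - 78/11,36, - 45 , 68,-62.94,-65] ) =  [  -  65, - 62.94, - 45, - 78/11,85/11 , 30,36, 51,53, 68 ]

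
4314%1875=564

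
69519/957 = 72+205/319 = 72.64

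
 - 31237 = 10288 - 41525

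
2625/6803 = 2625/6803 = 0.39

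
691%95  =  26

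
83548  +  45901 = 129449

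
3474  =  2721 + 753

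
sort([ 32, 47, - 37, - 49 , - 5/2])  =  [ - 49, - 37,-5/2 , 32, 47]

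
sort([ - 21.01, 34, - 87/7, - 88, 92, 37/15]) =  [ - 88, - 21.01, - 87/7, 37/15, 34,92 ]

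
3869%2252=1617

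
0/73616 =0 = 0.00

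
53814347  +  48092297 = 101906644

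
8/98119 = 8/98119 = 0.00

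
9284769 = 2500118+6784651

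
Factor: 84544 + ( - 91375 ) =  - 3^3*11^1*23^1 = -  6831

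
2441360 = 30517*80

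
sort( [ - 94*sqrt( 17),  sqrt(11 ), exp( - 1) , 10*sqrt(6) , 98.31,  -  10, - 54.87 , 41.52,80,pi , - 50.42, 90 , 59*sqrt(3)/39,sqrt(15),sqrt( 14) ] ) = [-94*sqrt(17), - 54.87 ,- 50.42, - 10, exp( - 1 ),59*sqrt( 3)/39, pi, sqrt(11), sqrt (14 ),  sqrt ( 15),  10 * sqrt( 6),41.52, 80, 90,98.31] 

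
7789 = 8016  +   - 227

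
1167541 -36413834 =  - 35246293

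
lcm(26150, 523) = 26150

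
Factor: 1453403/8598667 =207629/1228381= 7^(- 2)*11^( - 1)*43^( - 1) * 53^(-1)*207629^1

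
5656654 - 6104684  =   - 448030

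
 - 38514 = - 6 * 6419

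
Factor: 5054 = 2^1*7^1*19^2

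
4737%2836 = 1901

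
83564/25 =83564/25 = 3342.56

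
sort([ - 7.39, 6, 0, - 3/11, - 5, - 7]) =[-7.39, - 7, - 5, - 3/11,  0, 6]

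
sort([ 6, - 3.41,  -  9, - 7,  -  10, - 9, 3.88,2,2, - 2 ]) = [ - 10,-9,  -  9,-7, - 3.41, - 2,2, 2,3.88,6]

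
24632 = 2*12316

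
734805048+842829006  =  1577634054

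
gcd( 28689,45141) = 3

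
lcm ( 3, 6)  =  6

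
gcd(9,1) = 1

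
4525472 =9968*454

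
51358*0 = 0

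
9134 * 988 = 9024392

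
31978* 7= 223846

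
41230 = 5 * 8246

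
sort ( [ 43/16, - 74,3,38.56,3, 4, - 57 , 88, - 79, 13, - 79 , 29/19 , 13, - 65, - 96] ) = [ - 96, - 79, - 79,-74, - 65, - 57,29/19,43/16 , 3,3,4, 13 , 13, 38.56, 88]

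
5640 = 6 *940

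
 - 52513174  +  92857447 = 40344273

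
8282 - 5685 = 2597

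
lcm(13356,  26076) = 547596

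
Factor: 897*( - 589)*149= - 3^1*13^1*19^1*23^1*31^1*149^1 = - 78721617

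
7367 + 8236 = 15603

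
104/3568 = 13/446 = 0.03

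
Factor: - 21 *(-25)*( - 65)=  - 34125= -  3^1*5^3*7^1*13^1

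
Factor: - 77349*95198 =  - 2^1* 3^1 * 19^1*23^1*  59^1*47599^1 = - 7363470102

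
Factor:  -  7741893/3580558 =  - 2^( - 1 ) * 3^1*1790279^( - 1) * 2580631^1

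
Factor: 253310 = 2^1* 5^1*73^1*347^1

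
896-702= 194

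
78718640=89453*880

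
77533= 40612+36921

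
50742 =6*8457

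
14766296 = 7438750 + 7327546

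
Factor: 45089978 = 2^1*811^1 * 27799^1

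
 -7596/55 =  - 7596/55 = - 138.11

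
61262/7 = 61262/7 = 8751.71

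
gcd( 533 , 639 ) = 1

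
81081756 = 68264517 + 12817239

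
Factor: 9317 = 7^1*11^3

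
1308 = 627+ 681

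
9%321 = 9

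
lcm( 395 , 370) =29230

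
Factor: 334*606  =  2^2 * 3^1*101^1*167^1  =  202404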